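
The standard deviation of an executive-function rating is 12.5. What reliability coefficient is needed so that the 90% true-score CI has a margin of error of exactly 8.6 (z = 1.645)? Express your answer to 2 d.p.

0.83

SEM needed = half-width / z = 8.6/1.645 ≈ 5.2280
r = 1 − (SEM / SD)² = 1 − (5.2280 / 12.5)² ≈ 1 − 0.1749 ≈ 0.8251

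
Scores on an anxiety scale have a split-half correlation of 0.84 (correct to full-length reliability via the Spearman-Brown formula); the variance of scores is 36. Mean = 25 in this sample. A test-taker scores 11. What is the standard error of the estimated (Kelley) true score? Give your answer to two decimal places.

1.69

σ = 36^(1/2) = 6.000
Full-length reliability (Spearman-Brown) = 2(0.84)/(1+0.84) ≈ 0.913
SE_est = SD · √(r(1 − r)) = 6.000 · √0.079 ≈ 6.000 · 0.282 ≈ 1.691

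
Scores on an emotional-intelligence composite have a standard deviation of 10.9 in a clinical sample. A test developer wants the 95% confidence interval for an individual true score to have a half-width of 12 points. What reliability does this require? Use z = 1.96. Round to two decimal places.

0.68

SEM needed = half-width / z = 12/1.96 ≃ 6.12245
r = 1 − (6.12245/10.9)² ≃ 1 − 0.31550 ≃ 0.68450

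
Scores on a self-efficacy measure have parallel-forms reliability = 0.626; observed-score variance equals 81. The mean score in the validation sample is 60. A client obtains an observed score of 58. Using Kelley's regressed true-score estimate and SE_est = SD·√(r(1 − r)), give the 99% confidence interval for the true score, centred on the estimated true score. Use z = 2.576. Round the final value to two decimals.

[47.53, 69.97]

σ = 81^(1/2) = 9.000
Estimated true score = 0.626·58 + (1 − 0.626)·60 ≈ 58.748
SE_est = SD · √(r(1 − r)) = 9.000 · √0.234 ≈ 9.000 · 0.484 ≈ 4.355
99% CI: 58.748 ± 11.218 ≈ (47.530, 69.966)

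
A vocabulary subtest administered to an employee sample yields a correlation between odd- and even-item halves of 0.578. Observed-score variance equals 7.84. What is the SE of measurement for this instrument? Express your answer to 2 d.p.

1.45

SD = √7.84 = 2.800
Spearman-Brown: r = 2(0.578) / (1 + 0.578) = 1.156 / 1.578 ≃ 0.733
SEM = 2.800 × √(1 − 0.733) = 2.800 × √0.267 ≃ 2.800 × 0.517 ≃ 1.448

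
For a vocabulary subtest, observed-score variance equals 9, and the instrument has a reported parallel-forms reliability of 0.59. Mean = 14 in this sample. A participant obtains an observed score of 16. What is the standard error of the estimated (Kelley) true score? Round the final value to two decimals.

1.48

SD = √9 ≃ 3.000
SE_est = SD × √(r(1 − r)) = 3.000 × √0.242 ≃ 3.000 × 0.492 ≃ 1.475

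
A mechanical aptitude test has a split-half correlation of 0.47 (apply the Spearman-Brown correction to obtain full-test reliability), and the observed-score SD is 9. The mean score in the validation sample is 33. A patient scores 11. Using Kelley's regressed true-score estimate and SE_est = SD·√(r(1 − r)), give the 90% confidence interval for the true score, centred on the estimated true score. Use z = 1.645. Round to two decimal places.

[11.82, 26.04]

Spearman-Brown: r = 2(0.47) / (1 + 0.47) = 0.940 / 1.470 ≈ 0.639
Estimated true score = 0.639×11 + (1 − 0.639)×33 ≈ 18.932
SE_est = 9.000×√(0.639×0.361) ≈ 4.321
CI = 18.932 ± 1.645 × 4.321 → [11.823, 26.041]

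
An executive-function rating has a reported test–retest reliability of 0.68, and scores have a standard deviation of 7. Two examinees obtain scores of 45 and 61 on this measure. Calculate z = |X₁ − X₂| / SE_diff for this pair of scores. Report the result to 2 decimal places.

2.86

SEM = 7.0000 · √(1 − 0.6800) = 7.0000 · √0.3200 ≈ 7.0000 · 0.5657 ≈ 3.9598
SE_diff = √2 · SEM ≈ 5.6000
z = |45 − 61| / 5.6000 = 16 / 5.6000 ≈ 2.8571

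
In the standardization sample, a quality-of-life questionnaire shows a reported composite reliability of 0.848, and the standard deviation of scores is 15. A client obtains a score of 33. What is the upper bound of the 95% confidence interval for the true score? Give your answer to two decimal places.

44.46

SEM = 15.000 × √(1 − 0.848) = 15.000 × √0.152 ≈ 15.000 × 0.390 ≈ 5.848
Margin = 1.96 × 5.848 ≈ 11.462
Upper bound: 33 + 11.462 = 44.462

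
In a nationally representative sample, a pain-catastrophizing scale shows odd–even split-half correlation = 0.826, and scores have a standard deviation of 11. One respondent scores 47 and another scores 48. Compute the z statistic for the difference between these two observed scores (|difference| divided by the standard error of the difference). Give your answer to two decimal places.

0.21

r_full = 2·0.826 / (1 + 0.826) ≈ 0.905
SEM = 11.000 * √(1 − 0.905) = 11.000 * √0.095 ≈ 11.000 * 0.309 ≈ 3.396
SE_diff = √2 * SEM ≈ 4.802
z = 1 / 4.802 ≈ 0.208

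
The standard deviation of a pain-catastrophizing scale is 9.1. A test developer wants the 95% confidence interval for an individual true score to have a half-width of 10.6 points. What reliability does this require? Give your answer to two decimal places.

SEM needed = half-width / z = 10.6/1.96 ≈ 5.4082
Required reliability = 1 − (SEM/SD)² = 1 − 0.3532 ≈ 0.6468

0.65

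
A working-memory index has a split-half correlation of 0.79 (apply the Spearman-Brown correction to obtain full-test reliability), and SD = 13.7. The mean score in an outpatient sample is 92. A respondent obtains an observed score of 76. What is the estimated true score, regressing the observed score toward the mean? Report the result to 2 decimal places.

r_full = 2·0.79 / (1 + 0.79) ≃ 0.8827
Estimated true score = 0.8827*76 + (1 − 0.8827)*92 ≃ 77.8771

77.88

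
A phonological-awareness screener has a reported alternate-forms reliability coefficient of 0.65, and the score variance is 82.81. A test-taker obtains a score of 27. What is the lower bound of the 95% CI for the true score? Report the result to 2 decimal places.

SD = √82.81 = 9.10000
SEM = 9.10000×√(1 − 0.65000) ≈ 5.38363
1.96 × SEM ≈ 10.55192
Lower bound: 27 − 10.55192 = 16.44808

16.45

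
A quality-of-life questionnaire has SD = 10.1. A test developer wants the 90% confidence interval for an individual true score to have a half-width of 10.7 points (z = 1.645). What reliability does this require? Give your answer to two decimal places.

SEM needed = half-width / z = 10.7/1.645 ≃ 6.5046
r = 1 − (SEM / SD)² = 1 − (6.5046 / 10.1)² ≃ 1 − 0.4148 ≃ 0.5852

0.59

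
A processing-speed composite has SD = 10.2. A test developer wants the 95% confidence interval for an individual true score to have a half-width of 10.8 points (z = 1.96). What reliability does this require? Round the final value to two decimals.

0.71

Required SEM = 10.8 / 1.96 ≈ 5.5102
r = 1 − (5.5102/10.2)² ≈ 1 − 0.2918 ≈ 0.7082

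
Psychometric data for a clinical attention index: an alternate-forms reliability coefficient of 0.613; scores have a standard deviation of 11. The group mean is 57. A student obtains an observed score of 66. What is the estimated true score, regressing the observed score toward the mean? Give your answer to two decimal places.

62.52

T̂ = r·X + (1 − r)·M = 0.613*66 + 0.387*57 = 40.458 + 22.059 ≈ 62.517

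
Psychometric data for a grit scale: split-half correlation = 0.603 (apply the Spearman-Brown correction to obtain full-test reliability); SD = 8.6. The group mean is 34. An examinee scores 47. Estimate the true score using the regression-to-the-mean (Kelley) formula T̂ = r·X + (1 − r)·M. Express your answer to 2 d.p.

43.78

r_full = 2·0.603 / (1 + 0.603) ≈ 0.752
T̂ = r·X + (1 − r)·M = 0.752*47 + 0.248*34 ≈ 35.360 + 8.420 ≈ 43.780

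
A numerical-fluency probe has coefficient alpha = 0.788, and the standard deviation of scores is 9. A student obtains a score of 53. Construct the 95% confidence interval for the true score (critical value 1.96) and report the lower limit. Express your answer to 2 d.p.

SEM = 9.0000 · √(1 − 0.7880) = 9.0000 · √0.2120 ≃ 9.0000 · 0.4604 ≃ 4.1439
Margin = 1.96 · 4.1439 ≃ 8.1221
Lower bound: 53 − 8.1221 = 44.8779

44.88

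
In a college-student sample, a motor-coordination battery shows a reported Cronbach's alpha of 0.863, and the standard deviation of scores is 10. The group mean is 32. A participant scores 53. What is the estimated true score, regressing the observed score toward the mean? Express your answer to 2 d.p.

50.12

T̂ = 0.863(53) + 0.137(32) ≈ 50.123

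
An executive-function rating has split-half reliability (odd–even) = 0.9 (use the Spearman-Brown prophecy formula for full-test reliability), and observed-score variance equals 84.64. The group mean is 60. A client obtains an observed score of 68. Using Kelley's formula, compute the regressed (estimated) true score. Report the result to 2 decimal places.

Full-length reliability (Spearman-Brown) = 2(0.9)/(1+0.9) ≈ 0.9474
T̂ = r·X + (1 − r)·M = 0.9474×68 + 0.0526×60 ≈ 64.4211 + 3.1579 ≈ 67.5789

67.58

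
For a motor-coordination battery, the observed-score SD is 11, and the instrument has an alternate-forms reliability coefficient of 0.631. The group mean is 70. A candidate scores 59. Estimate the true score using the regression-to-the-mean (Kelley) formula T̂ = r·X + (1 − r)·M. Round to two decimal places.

63.06

Estimated true score = 0.63100·59 + (1 − 0.63100)·70 ≈ 63.05900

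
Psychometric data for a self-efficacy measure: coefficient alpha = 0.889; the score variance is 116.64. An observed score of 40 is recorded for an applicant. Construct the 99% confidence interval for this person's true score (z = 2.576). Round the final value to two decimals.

σ = 116.64^(1/2) = 10.800
SEM = 10.800×√(1 − 0.889) ≈ 3.598
Half-width = 2.576×3.598 ≈ 9.269
CI = 40 ± 9.269 → [30.731, 49.269]

[30.73, 49.27]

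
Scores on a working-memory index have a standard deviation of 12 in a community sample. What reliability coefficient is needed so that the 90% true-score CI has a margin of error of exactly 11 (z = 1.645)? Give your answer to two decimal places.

SEM needed = half-width / z = 11/1.645 ≃ 6.687
Required reliability = 1 − (SEM/SD)² = 1 − 0.311 ≃ 0.689

0.69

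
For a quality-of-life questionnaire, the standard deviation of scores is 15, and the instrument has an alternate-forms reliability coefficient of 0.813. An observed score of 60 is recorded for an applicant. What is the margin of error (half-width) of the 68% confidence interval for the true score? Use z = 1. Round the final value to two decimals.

6.49

SEM = 15.0000 · √(1 − 0.8130) = 15.0000 · √0.1870 ≈ 15.0000 · 0.4324 ≈ 6.4865
1 · SEM ≈ 6.4865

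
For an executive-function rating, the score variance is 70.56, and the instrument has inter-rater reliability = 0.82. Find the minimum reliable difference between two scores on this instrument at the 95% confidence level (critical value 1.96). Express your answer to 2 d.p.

SD = √70.56 = 8.400
The standard error of measurement is 8.400×√(1 − 0.820) ≈ 8.400×0.424 ≈ 3.564.
Standard error of the difference = 3.564·√2 ≈ 5.040
Minimum reliable difference = 1.96 × SE_diff ≈ 1.96 × 5.040 ≈ 9.878

9.88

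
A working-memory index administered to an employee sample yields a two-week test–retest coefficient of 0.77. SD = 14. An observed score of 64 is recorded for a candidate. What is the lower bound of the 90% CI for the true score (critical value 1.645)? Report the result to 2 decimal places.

SEM = 14.000×√(1 − 0.770) ≈ 6.714
Margin = 1.645 × 6.714 ≈ 11.045
Lower bound: 64 − 11.045 = 52.955

52.96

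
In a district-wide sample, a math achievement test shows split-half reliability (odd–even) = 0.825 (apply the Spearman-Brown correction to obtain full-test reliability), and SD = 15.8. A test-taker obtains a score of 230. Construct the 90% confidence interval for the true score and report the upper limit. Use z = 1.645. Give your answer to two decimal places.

238.05

Full-length reliability (Spearman-Brown) = 2(0.825)/(1+0.825) ≈ 0.9041
SEM = 15.8000 × √(1 − 0.9041) = 15.8000 × √0.0959 ≈ 15.8000 × 0.3097 ≈ 4.8927
Margin = 1.645 × 4.8927 ≈ 8.0484
Upper bound: 230 + 8.0484 = 238.0484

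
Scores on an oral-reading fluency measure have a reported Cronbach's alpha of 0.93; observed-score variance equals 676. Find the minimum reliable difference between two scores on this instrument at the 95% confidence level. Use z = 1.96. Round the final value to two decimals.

SD = √676 = 26.0000
The standard error of measurement is 26.0000*√(1 − 0.9300) ≈ 26.0000*0.2646 ≈ 6.8790.
Standard error of the difference = 6.8790·√2 ≈ 9.7283
Minimum reliable difference = 1.96 * SE_diff ≈ 1.96 * 9.7283 ≈ 19.0675

19.07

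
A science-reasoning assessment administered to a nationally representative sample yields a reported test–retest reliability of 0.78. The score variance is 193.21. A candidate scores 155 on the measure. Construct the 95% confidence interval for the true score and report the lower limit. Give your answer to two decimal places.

SD = √193.21 ≈ 13.900
SEM = 13.900 · √(1 − 0.780) = 13.900 · √0.220 ≈ 13.900 · 0.469 ≈ 6.520
1.96 · SEM ≈ 12.779
Lower limit = 155 − 12.779 ≈ 142.221

142.22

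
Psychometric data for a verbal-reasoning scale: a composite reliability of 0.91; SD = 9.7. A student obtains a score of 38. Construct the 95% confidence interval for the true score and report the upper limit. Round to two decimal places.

43.70

SEM = 9.7000 · √(1 − 0.9100) = 9.7000 · √0.0900 ≈ 9.7000 · 0.3000 ≈ 2.9100
Margin = 1.96 · 2.9100 ≈ 5.7036
Upper limit = 38 + 5.7036 ≈ 43.7036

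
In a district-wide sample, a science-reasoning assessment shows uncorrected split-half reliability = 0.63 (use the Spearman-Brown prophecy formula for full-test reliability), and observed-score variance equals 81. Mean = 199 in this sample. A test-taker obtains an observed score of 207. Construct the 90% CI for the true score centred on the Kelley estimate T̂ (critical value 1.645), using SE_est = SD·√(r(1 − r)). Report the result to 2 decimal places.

σ = 81^(1/2) = 9.000
Full-length reliability (Spearman-Brown) = 2(0.63)/(1+0.63) ≃ 0.773
T̂ = 0.773(207) + 0.227(199) ≃ 205.184
SE_est = 9.000×√(0.773×0.227) ≃ 3.770
90% CI: 205.184 ± 6.202 ≃ (198.982, 211.386)

[198.98, 211.39]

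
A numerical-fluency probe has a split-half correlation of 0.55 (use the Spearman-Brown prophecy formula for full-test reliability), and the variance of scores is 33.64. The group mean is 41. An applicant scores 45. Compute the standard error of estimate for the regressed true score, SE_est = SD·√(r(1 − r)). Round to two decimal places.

SD = √33.64 = 5.800
Spearman-Brown: r = 2(0.55) / (1 + 0.55) = 1.100 / 1.550 ≈ 0.710
SE_est = 5.800*√(0.710*0.290) ≈ 2.633

2.63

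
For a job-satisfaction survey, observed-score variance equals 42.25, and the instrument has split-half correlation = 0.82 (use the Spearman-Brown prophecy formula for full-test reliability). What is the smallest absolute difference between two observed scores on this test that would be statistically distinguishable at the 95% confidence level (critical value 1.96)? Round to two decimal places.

SD = √42.25 ≈ 6.500
Full-length reliability (Spearman-Brown) = 2(0.82)/(1+0.82) ≈ 0.901
SEM = 6.500*√(1 − 0.901) ≈ 2.044
SE_diff = SEM * √2 ≈ 2.044 * 1.414 ≈ 2.891
Smallest detectable difference = 1.96*2.891 ≈ 5.666

5.67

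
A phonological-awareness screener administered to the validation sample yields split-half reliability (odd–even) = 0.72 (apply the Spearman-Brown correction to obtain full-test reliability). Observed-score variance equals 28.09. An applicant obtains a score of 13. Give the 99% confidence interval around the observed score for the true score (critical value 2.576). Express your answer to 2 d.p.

[7.49, 18.51]

SD = √28.09 ≈ 5.3000
Spearman-Brown: r = 2(0.72) / (1 + 0.72) = 1.4400 / 1.7200 ≈ 0.8372
SEM = 5.3000 * √(1 − 0.8372) = 5.3000 * √0.1628 ≈ 5.3000 * 0.4035 ≈ 2.1384
Half-width = 2.576*2.1384 ≈ 5.5085
99% CI: 13 ± 5.5085 = [7.4915, 18.5085]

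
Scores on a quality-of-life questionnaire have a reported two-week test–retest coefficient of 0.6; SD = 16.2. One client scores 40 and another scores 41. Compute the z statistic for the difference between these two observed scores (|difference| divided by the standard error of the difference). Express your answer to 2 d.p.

The standard error of measurement is 16.200*√(1 − 0.600) ≈ 16.200*0.632 ≈ 10.246.
SE_diff = SEM * √2 ≈ 10.246 * 1.414 ≈ 14.490
z = |40 − 41| / 14.490 = 1 / 14.490 ≈ 0.069

0.07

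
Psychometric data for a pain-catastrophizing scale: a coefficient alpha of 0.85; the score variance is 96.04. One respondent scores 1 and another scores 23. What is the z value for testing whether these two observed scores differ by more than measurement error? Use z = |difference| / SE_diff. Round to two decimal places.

σ = 96.04^(1/2) = 9.800
SEM = 9.800 × √(1 − 0.850) = 9.800 × √0.150 ≈ 9.800 × 0.387 ≈ 3.796
SE_diff = SEM × √2 ≈ 3.796 × 1.414 ≈ 5.368
z = 22 / 5.368 ≈ 4.099

4.10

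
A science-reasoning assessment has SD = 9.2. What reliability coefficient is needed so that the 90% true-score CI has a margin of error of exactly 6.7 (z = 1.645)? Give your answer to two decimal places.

0.80

SEM needed = half-width / z = 6.7/1.645 ≈ 4.07295
r = 1 − (SEM / SD)² = 1 − (4.07295 / 9.2)² ≈ 1 − 0.19599 ≈ 0.80401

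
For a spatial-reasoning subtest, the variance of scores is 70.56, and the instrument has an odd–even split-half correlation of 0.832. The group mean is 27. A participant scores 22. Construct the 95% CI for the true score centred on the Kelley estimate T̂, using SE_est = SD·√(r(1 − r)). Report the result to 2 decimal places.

[17.71, 27.21]

SD = √70.56 ≈ 8.4000
r_full = 2·0.832 / (1 + 0.832) ≈ 0.9083
T̂ = 0.9083(22) + 0.0917(27) ≈ 22.4585
SE_est = 8.4000·√[r(1 − r)] ≈ 2.4243
CI = 22.4585 ± 1.96 · 2.4243 → [17.7069, 27.2101]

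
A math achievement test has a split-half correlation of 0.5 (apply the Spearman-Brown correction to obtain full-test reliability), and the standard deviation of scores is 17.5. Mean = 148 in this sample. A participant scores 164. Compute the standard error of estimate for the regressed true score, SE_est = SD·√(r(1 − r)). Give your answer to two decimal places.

r_full = 2·0.5 / (1 + 0.5) ≈ 0.6667
SE_est = SD * √(r(1 − r)) = 17.5000 * √0.2222 ≈ 17.5000 * 0.4714 ≈ 8.2496

8.25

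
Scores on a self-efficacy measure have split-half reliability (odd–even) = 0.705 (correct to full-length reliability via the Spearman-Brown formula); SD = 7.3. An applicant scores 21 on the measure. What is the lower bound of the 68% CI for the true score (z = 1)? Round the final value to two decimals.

17.96

r_full = 2·0.705 / (1 + 0.705) ≈ 0.827
The standard error of measurement is 7.300*√(1 − 0.827) ≈ 7.300*0.416 ≈ 3.036.
1 * SEM ≈ 3.036
Lower limit = 21 − 3.036 ≈ 17.964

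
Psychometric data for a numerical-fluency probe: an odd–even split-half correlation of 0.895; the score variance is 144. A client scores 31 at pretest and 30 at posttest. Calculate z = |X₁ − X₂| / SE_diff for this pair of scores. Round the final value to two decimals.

SD = √144 = 12.0000
Full-length reliability (Spearman-Brown) = 2(0.895)/(1+0.895) ≈ 0.9446
The standard error of measurement is 12.0000*√(1 − 0.9446) ≈ 12.0000*0.2354 ≈ 2.8247.
SE_diff = SEM * √2 ≈ 2.8247 * 1.4142 ≈ 3.9947
z = |31 − 30| / 3.9947 = 1 / 3.9947 ≈ 0.2503

0.25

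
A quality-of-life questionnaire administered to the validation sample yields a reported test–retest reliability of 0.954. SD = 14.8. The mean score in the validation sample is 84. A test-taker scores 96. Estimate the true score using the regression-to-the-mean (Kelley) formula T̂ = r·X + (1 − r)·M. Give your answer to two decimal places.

95.45

T̂ = 0.954(96) + 0.046(84) ≃ 95.448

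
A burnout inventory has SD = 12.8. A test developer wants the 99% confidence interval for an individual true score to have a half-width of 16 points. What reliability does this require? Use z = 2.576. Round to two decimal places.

0.76

Required SEM = 16 / 2.576 ≈ 6.21118
r = 1 − (SEM / SD)² = 1 − (6.21118 / 12.8)² ≈ 1 − 0.23547 ≈ 0.76453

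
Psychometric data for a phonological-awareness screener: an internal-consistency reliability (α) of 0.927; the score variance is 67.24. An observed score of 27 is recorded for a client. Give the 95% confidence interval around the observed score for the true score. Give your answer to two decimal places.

[22.66, 31.34]

SD = √67.24 = 8.2000
SEM = 8.2000 × √(1 − 0.9270) = 8.2000 × √0.0730 ≈ 8.2000 × 0.2702 ≈ 2.2155
1.96 × SEM ≈ 4.3424
Interval: (22.6576, 31.3424)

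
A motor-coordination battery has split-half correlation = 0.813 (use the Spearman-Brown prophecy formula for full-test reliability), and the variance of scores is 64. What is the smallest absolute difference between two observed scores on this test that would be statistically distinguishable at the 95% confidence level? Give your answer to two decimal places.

SD = √64 = 8.0000
Spearman-Brown: r = 2(0.813) / (1 + 0.813) = 1.6260 / 1.8130 ≈ 0.8969
SEM = 8.0000 × √(1 − 0.8969) = 8.0000 × √0.1031 ≈ 8.0000 × 0.3212 ≈ 2.5693
Standard error of the difference = 2.5693·√2 ≈ 3.6335
Minimum reliable difference = 1.96 × SE_diff ≈ 1.96 × 3.6335 ≈ 7.1217

7.12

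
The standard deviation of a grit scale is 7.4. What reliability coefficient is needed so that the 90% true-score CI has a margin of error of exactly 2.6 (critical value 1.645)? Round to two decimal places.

0.95

Required SEM = 2.6 / 1.645 ≈ 1.581
r = 1 − (1.581/7.4)² ≈ 1 − 0.046 ≈ 0.954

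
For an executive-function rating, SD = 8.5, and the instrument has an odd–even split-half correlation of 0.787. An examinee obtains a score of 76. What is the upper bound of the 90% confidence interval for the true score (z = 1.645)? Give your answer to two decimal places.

80.83

Spearman-Brown: r = 2(0.787) / (1 + 0.787) = 1.5740 / 1.7870 ≈ 0.8808
The standard error of measurement is 8.5000·√(1 − 0.8808) ≈ 8.5000·0.3452 ≈ 2.9346.
Half-width = 1.645·2.9346 ≈ 4.8274
Upper limit = 76 + 4.8274 ≈ 80.8274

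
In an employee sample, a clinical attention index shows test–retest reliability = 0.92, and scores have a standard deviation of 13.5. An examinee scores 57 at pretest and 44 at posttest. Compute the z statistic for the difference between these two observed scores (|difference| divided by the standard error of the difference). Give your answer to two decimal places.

The standard error of measurement is 13.5000*√(1 − 0.9200) ≈ 13.5000*0.2828 ≈ 3.8184.
SE_diff = SEM * √2 ≈ 3.8184 * 1.4142 ≈ 5.4000
z = |57 − 44| / 5.4000 = 13 / 5.4000 ≈ 2.4074

2.41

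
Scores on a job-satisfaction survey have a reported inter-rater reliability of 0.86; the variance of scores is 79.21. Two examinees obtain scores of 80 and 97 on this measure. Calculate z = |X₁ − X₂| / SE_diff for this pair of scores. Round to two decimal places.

SD = √79.21 = 8.900
The standard error of measurement is 8.900*√(1 − 0.860) ≈ 8.900*0.374 ≈ 3.330.
SE_diff = √2 * SEM ≈ 4.709
z = |80 − 97| / 4.709 = 17 / 4.709 ≈ 3.610

3.61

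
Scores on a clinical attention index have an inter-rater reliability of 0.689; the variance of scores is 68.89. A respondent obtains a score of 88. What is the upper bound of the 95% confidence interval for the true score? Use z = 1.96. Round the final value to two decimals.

SD = √68.89 = 8.300
The standard error of measurement is 8.300×√(1 − 0.689) ≈ 8.300×0.558 ≈ 4.629.
1.96 × SEM ≈ 9.072
Upper limit = 88 + 9.072 ≈ 97.072

97.07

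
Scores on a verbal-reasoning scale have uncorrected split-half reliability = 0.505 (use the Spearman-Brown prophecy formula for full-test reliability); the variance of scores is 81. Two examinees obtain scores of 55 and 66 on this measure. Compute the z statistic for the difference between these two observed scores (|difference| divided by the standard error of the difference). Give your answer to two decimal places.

SD = √81 = 9.000
Full-length reliability (Spearman-Brown) = 2(0.505)/(1+0.505) ≈ 0.671
SEM = 9.000 · √(1 − 0.671) = 9.000 · √0.329 ≈ 9.000 · 0.574 ≈ 5.162
Standard error of the difference = 5.162·√2 ≈ 7.299
z = 11 / 7.299 ≈ 1.507

1.51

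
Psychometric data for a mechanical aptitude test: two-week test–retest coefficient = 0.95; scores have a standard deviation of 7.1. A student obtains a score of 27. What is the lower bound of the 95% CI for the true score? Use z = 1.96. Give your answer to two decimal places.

The standard error of measurement is 7.10000*√(1 − 0.95000) ≈ 7.10000*0.22361 ≈ 1.58761.
Half-width = 1.96*1.58761 ≈ 3.11171
Lower limit = 27 − 3.11171 ≈ 23.88829

23.89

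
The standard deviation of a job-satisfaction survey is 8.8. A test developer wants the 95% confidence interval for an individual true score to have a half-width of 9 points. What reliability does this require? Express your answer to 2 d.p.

0.73

Required SEM = 9 / 1.96 ≃ 4.5918
r = 1 − (SEM / SD)² = 1 − (4.5918 / 8.8)² ≃ 1 − 0.2723 ≃ 0.7277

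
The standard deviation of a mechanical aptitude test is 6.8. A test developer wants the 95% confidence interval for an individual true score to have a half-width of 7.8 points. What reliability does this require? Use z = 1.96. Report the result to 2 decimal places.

Required SEM = 7.8 / 1.96 ≃ 3.980
r = 1 − (SEM / SD)² = 1 − (3.980 / 6.8)² ≃ 1 − 0.342 ≃ 0.658

0.66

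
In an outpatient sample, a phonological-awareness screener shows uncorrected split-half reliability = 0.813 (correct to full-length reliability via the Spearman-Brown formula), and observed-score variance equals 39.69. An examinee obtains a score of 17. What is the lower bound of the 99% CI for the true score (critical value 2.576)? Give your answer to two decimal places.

σ = 39.69^(1/2) = 6.3000
Spearman-Brown: r = 2(0.813) / (1 + 0.813) = 1.6260 / 1.8130 ≈ 0.8969
SEM = 6.3000×√(1 − 0.8969) ≈ 2.0233
Half-width = 2.576×2.0233 ≈ 5.2120
Lower bound: 17 − 5.2120 = 11.7880

11.79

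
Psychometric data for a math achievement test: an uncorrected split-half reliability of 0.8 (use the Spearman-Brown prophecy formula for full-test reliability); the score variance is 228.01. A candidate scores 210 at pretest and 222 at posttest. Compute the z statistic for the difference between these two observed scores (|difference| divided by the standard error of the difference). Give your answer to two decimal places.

SD = √228.01 ≃ 15.100
Spearman-Brown: r = 2(0.8) / (1 + 0.8) = 1.600 / 1.800 ≃ 0.889
SEM = 15.100 * √(1 − 0.889) = 15.100 * √0.111 ≃ 15.100 * 0.333 ≃ 5.033
SE_diff = √2 * SEM ≃ 7.118
z = 12 / 7.118 ≃ 1.686

1.69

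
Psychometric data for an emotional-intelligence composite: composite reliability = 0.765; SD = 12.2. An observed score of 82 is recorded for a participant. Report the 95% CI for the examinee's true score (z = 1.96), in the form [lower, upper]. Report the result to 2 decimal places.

[70.41, 93.59]

SEM = 12.20000*√(1 − 0.76500) ≈ 5.91417
1.96 * SEM ≈ 11.59177
CI = 82 ± 11.59177 → [70.40823, 93.59177]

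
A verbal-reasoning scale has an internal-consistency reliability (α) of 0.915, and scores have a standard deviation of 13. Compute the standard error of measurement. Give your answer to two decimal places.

3.79

SEM = 13.0000 × √(1 − 0.9150) = 13.0000 × √0.0850 ≈ 13.0000 × 0.2915 ≈ 3.7901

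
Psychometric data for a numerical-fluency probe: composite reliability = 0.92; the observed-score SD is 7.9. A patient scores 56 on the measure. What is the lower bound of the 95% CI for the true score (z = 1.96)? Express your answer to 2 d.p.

SEM = 7.900×√(1 − 0.920) ≈ 2.234
1.96 × SEM ≈ 4.380
Lower limit = 56 − 4.380 ≈ 51.620

51.62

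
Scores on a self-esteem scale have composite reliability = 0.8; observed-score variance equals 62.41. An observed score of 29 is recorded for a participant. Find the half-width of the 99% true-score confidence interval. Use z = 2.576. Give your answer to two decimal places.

SD = √62.41 = 7.900
The standard error of measurement is 7.900*√(1 − 0.800) ≈ 7.900*0.447 ≈ 3.533.
Margin = 2.576 * 3.533 ≈ 9.101

9.10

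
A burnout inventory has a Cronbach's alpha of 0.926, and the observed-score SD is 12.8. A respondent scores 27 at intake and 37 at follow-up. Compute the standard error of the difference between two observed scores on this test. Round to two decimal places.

SEM = 12.8000×√(1 − 0.9260) ≃ 3.4820
SE_diff = √2 × SEM ≃ 4.9243

4.92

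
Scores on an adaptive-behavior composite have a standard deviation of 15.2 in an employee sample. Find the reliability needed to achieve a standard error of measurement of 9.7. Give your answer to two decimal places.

r = 1 − (SEM / SD)² = 1 − (9.700 / 15.2)² ≈ 1 − 0.407 ≈ 0.593

0.59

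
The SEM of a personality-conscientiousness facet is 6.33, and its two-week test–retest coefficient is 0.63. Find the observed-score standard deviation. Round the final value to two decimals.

10.41

SD = 6.33 / √(1 − 0.63) ≈ 10.4065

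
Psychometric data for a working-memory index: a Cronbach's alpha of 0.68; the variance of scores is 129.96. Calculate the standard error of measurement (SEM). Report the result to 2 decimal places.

6.45

SD = √129.96 = 11.4000
SEM = 11.4000*√(1 − 0.6800) ≈ 6.4488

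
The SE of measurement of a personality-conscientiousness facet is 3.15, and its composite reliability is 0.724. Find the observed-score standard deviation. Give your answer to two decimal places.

SD = SEM / √(1 − r) = 3.15 / √0.276 ≈ 3.15 / 0.525 ≈ 5.996

6.00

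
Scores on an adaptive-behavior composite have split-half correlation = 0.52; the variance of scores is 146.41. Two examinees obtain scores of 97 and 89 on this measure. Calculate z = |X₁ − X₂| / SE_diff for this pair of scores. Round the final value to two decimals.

0.83

σ = 146.41^(1/2) = 12.1000
Spearman-Brown: r = 2(0.52) / (1 + 0.52) = 1.0400 / 1.5200 ≃ 0.6842
SEM = 12.1000×√(1 − 0.6842) ≃ 6.7996
SE_diff = √2 × SEM ≃ 9.6161
z = 8 / 9.6161 ≃ 0.8319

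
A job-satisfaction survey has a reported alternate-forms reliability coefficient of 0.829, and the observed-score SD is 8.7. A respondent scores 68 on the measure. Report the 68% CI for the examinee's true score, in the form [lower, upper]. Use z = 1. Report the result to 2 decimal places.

SEM = 8.700 × √(1 − 0.829) = 8.700 × √0.171 ≈ 8.700 × 0.414 ≈ 3.598
Margin = 1 × 3.598 ≈ 3.598
CI = 68 ± 3.598 → [64.402, 71.598]

[64.40, 71.60]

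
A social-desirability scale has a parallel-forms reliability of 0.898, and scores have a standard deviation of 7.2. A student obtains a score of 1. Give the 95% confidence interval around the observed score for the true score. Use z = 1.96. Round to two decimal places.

[-3.51, 5.51]

SEM = 7.20000 × √(1 − 0.89800) = 7.20000 × √0.10200 ≈ 7.20000 × 0.31937 ≈ 2.29950
1.96 × SEM ≈ 4.50701
95% CI: 1 ± 4.50701 = [-3.50701, 5.50701]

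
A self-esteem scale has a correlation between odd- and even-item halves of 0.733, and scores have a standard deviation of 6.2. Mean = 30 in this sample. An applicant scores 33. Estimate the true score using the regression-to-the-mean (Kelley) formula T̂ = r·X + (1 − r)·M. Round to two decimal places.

32.54

r_full = 2·0.733 / (1 + 0.733) ≈ 0.846
Estimated true score = 0.846×33 + (1 − 0.846)×30 ≈ 32.538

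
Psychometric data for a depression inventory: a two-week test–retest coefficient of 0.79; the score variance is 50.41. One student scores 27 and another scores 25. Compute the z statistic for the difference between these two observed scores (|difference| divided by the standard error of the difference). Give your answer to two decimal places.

0.43

SD = √50.41 ≃ 7.1000
SEM = 7.1000×√(1 − 0.7900) ≃ 3.2536
SE_diff = SEM × √2 ≃ 3.2536 × 1.4142 ≃ 4.6013
z = |27 − 25| / 4.6013 = 2 / 4.6013 ≃ 0.4347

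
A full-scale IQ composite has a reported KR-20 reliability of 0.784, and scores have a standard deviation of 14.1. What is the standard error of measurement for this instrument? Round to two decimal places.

6.55

SEM = 14.1000 * √(1 − 0.7840) = 14.1000 * √0.2160 ≈ 14.1000 * 0.4648 ≈ 6.5531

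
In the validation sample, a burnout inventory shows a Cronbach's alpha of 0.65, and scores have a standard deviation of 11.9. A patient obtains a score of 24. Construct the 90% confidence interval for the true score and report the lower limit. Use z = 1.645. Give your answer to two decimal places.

The standard error of measurement is 11.900·√(1 − 0.650) ≈ 11.900·0.592 ≈ 7.040.
1.645 · SEM ≈ 11.581
Lower limit = 24 − 11.581 ≈ 12.419

12.42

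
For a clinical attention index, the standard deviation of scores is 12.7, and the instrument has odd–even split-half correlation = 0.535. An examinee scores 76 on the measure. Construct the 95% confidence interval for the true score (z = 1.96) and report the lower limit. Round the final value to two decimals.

Spearman-Brown: r = 2(0.535) / (1 + 0.535) = 1.070 / 1.535 ≃ 0.697
SEM = 12.700 * √(1 − 0.697) = 12.700 * √0.303 ≃ 12.700 * 0.550 ≃ 6.990
Half-width = 1.96*6.990 ≃ 13.700
Lower limit = 76 − 13.700 ≃ 62.300

62.30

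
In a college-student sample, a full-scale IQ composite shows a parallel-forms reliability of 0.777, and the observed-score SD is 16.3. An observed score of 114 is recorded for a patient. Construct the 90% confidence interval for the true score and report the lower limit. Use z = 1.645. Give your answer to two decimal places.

101.34

The standard error of measurement is 16.300·√(1 − 0.777) ≈ 16.300·0.472 ≈ 7.697.
Margin = 1.645 · 7.697 ≈ 12.662
Lower limit = 114 − 12.662 ≈ 101.338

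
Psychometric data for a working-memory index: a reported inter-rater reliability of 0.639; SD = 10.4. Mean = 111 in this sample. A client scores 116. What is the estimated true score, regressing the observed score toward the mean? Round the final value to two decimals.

114.20

Estimated true score = 0.639×116 + (1 − 0.639)×111 ≈ 114.195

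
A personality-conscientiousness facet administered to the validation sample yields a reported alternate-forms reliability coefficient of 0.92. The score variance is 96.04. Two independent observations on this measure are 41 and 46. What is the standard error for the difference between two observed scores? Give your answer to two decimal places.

3.92

σ = 96.04^(1/2) = 9.800
The standard error of measurement is 9.800*√(1 − 0.920) ≈ 9.800*0.283 ≈ 2.772.
Standard error of the difference = 2.772·√2 ≈ 3.920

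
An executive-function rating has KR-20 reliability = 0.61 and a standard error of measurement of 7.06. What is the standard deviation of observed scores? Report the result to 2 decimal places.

11.31

SD = SEM / √(1 − r) = 7.06 / √0.390 ≈ 7.06 / 0.624 ≈ 11.305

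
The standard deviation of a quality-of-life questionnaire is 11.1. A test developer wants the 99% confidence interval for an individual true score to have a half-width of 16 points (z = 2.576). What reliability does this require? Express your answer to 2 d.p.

Required SEM = 16 / 2.576 ≃ 6.2112
r = 1 − (SEM / SD)² = 1 − (6.2112 / 11.1)² ≃ 1 − 0.3131 ≃ 0.6869

0.69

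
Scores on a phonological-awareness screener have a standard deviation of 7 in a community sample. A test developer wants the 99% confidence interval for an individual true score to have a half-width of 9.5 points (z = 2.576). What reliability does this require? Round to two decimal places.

Required SEM = 9.5 / 2.576 ≈ 3.6879
r = 1 − (3.6879/7)² ≈ 1 − 0.2776 ≈ 0.7224

0.72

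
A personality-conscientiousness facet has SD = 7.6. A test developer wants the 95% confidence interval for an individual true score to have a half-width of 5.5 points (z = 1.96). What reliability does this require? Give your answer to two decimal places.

SEM needed = half-width / z = 5.5/1.96 ≈ 2.80612
r = 1 − (SEM / SD)² = 1 − (2.80612 / 7.6)² ≈ 1 − 0.13633 ≈ 0.86367

0.86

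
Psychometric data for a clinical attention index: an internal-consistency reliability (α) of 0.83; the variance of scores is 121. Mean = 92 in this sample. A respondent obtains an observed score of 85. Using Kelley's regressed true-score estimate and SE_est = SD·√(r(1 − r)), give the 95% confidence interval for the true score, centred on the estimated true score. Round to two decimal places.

SD = √121 = 11.0000
Estimated true score = 0.8300·85 + (1 − 0.8300)·92 ≈ 86.1900
SE_est = SD · √(r(1 − r)) = 11.0000 · √0.1411 ≈ 11.0000 · 0.3756 ≈ 4.1320
CI = 86.1900 ± 1.96 · 4.1320 → [78.0914, 94.2886]

[78.09, 94.29]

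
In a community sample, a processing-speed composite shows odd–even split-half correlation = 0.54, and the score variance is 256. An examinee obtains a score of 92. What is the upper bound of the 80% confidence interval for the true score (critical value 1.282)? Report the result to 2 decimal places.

103.21

SD = √256 ≈ 16.0000
Spearman-Brown: r = 2(0.54) / (1 + 0.54) = 1.0800 / 1.5400 ≈ 0.7013
SEM = 16.0000·√(1 − 0.7013) ≈ 8.7446
1.282 · SEM ≈ 11.2105
Upper limit = 92 + 11.2105 ≈ 103.2105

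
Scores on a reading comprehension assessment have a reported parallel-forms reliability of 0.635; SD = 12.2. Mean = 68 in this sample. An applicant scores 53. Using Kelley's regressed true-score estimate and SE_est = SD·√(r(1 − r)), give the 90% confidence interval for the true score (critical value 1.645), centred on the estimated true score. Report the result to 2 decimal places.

[48.81, 68.14]

Estimated true score = 0.6350×53 + (1 − 0.6350)×68 ≈ 58.4750
SE_est = SD × √(r(1 − r)) = 12.2000 × √0.2318 ≈ 12.2000 × 0.4814 ≈ 5.8734
90% CI: 58.4750 ± 9.6618 ≈ (48.8132, 68.1368)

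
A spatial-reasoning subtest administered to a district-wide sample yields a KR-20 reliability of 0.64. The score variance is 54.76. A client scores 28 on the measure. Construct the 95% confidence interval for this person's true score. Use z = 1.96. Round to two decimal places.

[19.30, 36.70]

σ = 54.76^(1/2) = 7.40000
The standard error of measurement is 7.40000·√(1 − 0.64000) ≃ 7.40000·0.60000 ≃ 4.44000.
Half-width = 1.96·4.44000 ≃ 8.70240
95% CI: 28 ± 8.70240 = [19.29760, 36.70240]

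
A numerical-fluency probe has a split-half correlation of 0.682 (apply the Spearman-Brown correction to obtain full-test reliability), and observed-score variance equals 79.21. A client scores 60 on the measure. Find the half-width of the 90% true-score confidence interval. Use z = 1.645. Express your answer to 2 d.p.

6.37

SD = √79.21 = 8.900
Spearman-Brown: r = 2(0.682) / (1 + 0.682) = 1.364 / 1.682 ≈ 0.811
SEM = 8.900 · √(1 − 0.811) = 8.900 · √0.189 ≈ 8.900 · 0.435 ≈ 3.870
Half-width = 1.645·3.870 ≈ 6.366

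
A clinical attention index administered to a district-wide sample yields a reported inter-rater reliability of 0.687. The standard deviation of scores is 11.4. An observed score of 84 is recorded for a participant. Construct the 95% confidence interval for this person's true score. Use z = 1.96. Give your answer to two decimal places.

[71.50, 96.50]

The standard error of measurement is 11.4000×√(1 − 0.6870) ≈ 11.4000×0.5595 ≈ 6.3779.
Half-width = 1.96×6.3779 ≈ 12.5007
Interval: (71.4993, 96.5007)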